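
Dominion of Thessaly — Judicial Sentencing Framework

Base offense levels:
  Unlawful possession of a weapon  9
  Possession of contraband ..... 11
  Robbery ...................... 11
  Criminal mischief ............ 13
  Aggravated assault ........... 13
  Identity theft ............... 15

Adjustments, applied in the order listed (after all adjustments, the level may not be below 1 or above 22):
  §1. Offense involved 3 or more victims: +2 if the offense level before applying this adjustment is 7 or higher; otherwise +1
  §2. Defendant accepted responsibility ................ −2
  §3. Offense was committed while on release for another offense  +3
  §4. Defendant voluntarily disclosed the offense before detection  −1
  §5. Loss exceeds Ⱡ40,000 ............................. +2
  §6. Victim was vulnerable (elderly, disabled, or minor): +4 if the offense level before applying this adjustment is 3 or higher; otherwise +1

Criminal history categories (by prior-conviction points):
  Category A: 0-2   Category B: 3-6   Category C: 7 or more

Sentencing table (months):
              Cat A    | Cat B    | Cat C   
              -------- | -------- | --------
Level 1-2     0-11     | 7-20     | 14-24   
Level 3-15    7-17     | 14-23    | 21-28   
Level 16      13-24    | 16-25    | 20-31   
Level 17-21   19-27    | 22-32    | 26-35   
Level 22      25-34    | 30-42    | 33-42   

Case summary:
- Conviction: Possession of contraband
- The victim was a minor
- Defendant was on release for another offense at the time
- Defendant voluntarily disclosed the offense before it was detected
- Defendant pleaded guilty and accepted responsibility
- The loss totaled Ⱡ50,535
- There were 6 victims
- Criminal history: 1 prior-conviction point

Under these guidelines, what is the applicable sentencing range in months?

Base offense level for possession of contraband: 11.
§1 applies (level before this adjustment is 11 ≥ 7, so +2): 11 + 2 = 13.
§2 applies: 13 − 2 = 11.
§3 applies: 11 + 3 = 14.
§4 applies: 14 − 1 = 13.
§5 applies: 13 + 2 = 15.
§6 applies (level before this adjustment is 15 ≥ 3, so +4): 15 + 4 = 19.
Final offense level: 19.
Criminal history: 1 prior point → Category A (0-2).
Level 19 falls in the 17-21 band.
Grid: Level 17-21 × Category A = 19-27 months.

19-27 months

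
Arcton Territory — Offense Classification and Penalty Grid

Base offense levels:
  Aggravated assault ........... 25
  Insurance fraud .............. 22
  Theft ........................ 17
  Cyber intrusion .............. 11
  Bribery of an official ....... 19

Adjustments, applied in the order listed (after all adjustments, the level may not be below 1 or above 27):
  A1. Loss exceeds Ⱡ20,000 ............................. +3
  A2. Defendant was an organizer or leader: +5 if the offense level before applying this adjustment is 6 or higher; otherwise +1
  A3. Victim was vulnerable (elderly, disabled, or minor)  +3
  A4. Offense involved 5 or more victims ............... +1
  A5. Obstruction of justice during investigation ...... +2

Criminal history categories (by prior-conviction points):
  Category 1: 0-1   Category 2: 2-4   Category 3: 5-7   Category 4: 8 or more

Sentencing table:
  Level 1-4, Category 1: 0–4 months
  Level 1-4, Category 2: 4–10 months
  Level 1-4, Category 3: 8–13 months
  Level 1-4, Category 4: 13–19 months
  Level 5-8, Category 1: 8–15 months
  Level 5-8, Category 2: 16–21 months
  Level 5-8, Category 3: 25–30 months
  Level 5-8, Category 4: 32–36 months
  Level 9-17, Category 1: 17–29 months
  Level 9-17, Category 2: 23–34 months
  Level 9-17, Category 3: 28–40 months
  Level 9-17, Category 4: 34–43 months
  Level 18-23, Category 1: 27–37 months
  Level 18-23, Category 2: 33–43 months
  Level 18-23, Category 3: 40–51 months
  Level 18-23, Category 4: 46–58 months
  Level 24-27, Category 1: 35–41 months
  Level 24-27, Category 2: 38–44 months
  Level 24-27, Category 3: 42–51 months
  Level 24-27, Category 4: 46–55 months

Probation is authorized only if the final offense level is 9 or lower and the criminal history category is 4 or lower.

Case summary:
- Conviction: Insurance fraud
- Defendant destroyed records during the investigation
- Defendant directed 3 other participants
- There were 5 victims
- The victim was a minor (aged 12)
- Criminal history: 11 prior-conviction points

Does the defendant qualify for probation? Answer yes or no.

Base offense level for insurance fraud: 22.
A1 does not apply.
A2 applies (level before this adjustment is 22 ≥ 6, so +5): 22 + 5 = 27.
A3 applies: 27 + 3 = 30.
A4 applies: 30 + 1 = 31.
A5 applies: 31 + 2 = 33.
Level 33 exceeds the maximum of 27; capped at 27.
Final offense level: 27.
Criminal history: 11 prior points → Category 4 (8+).
Level 27 falls in the 24-27 band.
Grid: Level 24-27 × Category 4 = 46-55 months.
Probation check: level 27 > 9 and category 4 ≤ 4 → not eligible.

No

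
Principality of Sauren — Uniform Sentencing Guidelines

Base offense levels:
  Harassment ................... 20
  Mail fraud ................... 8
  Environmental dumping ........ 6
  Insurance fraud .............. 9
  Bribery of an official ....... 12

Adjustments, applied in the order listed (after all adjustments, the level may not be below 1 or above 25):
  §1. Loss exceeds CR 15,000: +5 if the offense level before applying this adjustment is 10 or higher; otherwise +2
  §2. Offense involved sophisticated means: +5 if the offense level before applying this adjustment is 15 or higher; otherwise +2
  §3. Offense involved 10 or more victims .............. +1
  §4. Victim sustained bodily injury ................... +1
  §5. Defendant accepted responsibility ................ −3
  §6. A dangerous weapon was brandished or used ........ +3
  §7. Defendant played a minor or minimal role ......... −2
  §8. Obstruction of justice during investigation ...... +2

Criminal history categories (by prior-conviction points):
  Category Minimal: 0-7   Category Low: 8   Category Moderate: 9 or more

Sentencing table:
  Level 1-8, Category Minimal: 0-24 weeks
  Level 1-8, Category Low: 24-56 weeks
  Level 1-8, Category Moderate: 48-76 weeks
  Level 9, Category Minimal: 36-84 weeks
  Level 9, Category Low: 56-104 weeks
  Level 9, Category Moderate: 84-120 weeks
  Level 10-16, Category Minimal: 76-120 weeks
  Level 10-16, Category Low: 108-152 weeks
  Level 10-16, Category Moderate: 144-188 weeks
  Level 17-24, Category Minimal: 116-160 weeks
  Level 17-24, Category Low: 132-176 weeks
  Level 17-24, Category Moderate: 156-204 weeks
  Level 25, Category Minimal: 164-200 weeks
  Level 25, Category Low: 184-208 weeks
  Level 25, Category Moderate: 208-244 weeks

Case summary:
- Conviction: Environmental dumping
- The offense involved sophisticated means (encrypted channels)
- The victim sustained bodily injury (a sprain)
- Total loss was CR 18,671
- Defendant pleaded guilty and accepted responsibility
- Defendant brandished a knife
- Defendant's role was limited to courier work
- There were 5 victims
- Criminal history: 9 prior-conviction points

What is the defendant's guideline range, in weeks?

Base offense level for environmental dumping: 6.
§1 applies (level before this adjustment is 6 < 10, so +2): 6 + 2 = 8.
§2 applies (level before this adjustment is 8 < 15, so +2): 8 + 2 = 10.
§4 applies: 10 + 1 = 11.
§5 applies: 11 − 3 = 8.
§6 applies: 8 + 3 = 11.
§7 applies: 11 − 2 = 9.
Final offense level: 9.
Criminal history: 9 prior points → Category Moderate (9+).
Level 9 falls in the 9 band.
Grid: Level 9 × Category Moderate = 84-120 weeks.

84-120 weeks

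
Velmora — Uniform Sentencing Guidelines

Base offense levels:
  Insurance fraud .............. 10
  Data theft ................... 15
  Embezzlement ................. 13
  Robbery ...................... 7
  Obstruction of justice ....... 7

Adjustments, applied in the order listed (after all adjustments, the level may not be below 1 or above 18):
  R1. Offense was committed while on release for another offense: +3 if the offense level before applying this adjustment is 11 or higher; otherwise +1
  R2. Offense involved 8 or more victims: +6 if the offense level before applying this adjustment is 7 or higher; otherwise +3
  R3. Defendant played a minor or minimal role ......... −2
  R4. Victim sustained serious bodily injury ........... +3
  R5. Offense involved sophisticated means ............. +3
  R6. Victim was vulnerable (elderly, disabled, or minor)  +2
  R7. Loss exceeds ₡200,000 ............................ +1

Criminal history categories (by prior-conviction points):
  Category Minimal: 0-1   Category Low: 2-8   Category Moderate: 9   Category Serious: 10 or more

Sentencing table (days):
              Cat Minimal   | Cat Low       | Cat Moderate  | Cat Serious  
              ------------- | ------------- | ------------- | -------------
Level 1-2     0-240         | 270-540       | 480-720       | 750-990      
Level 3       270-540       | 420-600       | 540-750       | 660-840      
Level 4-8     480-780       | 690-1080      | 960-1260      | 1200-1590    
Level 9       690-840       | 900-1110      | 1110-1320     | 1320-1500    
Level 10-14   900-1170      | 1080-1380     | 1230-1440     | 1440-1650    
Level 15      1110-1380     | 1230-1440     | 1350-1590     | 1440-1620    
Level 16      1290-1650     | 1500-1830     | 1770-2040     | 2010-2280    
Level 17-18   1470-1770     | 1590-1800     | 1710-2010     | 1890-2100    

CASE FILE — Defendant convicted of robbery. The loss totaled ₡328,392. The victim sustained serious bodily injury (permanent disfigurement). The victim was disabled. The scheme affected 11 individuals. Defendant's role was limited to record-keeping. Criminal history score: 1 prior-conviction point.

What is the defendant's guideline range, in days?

Base offense level for robbery: 7.
R2 applies (level before this adjustment is 7 ≥ 7, so +6): 7 + 6 = 13.
R3 applies: 13 − 2 = 11.
R4 applies: 11 + 3 = 14.
R6 applies: 14 + 2 = 16.
R7 applies: 16 + 1 = 17.
Final offense level: 17.
Criminal history: 1 prior point → Category Minimal (0-1).
Level 17 falls in the 17-18 band.
Grid: Level 17-18 × Category Minimal = 1470-1770 days.

1470-1770 days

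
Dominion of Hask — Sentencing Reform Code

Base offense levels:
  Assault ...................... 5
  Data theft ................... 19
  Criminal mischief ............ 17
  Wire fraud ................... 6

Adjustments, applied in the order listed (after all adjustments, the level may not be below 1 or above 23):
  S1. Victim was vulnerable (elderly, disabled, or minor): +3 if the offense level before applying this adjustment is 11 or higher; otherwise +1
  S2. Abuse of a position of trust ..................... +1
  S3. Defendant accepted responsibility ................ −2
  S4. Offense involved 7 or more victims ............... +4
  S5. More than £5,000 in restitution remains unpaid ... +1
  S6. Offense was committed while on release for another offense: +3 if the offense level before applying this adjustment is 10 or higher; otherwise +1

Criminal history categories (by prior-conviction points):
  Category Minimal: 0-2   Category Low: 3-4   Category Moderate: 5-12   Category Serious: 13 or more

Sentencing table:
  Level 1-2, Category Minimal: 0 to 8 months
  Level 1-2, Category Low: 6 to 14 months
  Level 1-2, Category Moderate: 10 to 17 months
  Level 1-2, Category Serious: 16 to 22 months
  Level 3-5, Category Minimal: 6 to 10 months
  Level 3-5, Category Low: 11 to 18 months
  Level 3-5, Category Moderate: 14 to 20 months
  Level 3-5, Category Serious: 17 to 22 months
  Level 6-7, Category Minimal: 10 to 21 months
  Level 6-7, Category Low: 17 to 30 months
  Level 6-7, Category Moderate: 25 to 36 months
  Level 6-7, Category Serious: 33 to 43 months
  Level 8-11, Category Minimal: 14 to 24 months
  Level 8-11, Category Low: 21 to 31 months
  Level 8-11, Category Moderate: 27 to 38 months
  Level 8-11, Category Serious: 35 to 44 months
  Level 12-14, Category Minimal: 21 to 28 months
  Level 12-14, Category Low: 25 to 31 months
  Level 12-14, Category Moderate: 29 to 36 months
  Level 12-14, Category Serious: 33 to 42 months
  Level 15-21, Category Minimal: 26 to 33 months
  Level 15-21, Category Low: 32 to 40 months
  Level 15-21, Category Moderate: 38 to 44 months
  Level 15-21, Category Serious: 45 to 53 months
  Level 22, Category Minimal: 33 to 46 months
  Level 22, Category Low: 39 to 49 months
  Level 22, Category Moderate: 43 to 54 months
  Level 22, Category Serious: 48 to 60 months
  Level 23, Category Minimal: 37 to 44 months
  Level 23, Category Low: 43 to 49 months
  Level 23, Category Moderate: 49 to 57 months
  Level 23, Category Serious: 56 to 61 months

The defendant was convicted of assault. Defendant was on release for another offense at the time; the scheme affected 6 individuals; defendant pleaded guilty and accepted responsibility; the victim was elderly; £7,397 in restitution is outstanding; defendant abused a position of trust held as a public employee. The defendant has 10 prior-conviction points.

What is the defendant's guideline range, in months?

25-36 months

Base offense level for assault: 5.
S1 applies (level before this adjustment is 5 < 11, so +1): 5 + 1 = 6.
S2 applies: 6 + 1 = 7.
S3 applies: 7 − 2 = 5.
S4 does not apply.
S5 applies: 5 + 1 = 6.
S6 applies (level before this adjustment is 6 < 10, so +1): 6 + 1 = 7.
Final offense level: 7.
Criminal history: 10 prior points → Category Moderate (5-12).
Level 7 falls in the 6-7 band.
Grid: Level 6-7 × Category Moderate = 25-36 months.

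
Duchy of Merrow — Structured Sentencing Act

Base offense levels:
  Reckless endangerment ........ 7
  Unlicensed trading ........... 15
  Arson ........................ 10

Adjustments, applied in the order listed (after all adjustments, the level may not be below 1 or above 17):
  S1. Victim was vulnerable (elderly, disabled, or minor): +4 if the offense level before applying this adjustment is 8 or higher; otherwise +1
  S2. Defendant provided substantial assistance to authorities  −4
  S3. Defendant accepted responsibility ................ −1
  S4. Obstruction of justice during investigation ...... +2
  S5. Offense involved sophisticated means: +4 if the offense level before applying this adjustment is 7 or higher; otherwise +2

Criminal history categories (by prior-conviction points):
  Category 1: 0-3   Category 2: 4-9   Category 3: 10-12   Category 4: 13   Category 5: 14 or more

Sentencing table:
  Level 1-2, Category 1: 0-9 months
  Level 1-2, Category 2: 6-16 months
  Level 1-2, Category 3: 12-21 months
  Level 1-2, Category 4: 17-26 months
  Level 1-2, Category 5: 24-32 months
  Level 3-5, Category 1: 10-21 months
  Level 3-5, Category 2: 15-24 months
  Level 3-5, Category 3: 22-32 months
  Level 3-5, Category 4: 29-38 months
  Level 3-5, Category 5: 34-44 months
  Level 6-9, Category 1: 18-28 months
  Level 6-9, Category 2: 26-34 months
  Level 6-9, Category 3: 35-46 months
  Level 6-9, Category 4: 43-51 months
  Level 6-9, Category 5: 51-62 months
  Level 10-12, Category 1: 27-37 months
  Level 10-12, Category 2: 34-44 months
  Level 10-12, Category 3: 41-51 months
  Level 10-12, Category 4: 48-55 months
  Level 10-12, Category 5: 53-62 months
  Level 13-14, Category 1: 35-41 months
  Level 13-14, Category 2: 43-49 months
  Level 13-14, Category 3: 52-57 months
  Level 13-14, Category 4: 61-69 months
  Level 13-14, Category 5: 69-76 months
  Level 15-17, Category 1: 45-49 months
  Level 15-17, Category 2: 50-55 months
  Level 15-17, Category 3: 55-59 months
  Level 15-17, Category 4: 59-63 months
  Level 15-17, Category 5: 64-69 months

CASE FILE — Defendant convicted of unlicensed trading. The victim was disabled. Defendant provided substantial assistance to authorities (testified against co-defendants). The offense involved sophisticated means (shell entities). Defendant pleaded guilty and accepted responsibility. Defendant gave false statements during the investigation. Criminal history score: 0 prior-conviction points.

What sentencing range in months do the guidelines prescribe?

45-49 months

Base offense level for unlicensed trading: 15.
S1 applies (level before this adjustment is 15 ≥ 8, so +4): 15 + 4 = 19.
S2 applies: 19 − 4 = 15.
S3 applies: 15 − 1 = 14.
S4 applies: 14 + 2 = 16.
S5 applies (level before this adjustment is 16 ≥ 7, so +4): 16 + 4 = 20.
Level 20 exceeds the maximum of 17; capped at 17.
Final offense level: 17.
Criminal history: 0 prior points → Category 1 (0-3).
Level 17 falls in the 15-17 band.
Grid: Level 15-17 × Category 1 = 45-49 months.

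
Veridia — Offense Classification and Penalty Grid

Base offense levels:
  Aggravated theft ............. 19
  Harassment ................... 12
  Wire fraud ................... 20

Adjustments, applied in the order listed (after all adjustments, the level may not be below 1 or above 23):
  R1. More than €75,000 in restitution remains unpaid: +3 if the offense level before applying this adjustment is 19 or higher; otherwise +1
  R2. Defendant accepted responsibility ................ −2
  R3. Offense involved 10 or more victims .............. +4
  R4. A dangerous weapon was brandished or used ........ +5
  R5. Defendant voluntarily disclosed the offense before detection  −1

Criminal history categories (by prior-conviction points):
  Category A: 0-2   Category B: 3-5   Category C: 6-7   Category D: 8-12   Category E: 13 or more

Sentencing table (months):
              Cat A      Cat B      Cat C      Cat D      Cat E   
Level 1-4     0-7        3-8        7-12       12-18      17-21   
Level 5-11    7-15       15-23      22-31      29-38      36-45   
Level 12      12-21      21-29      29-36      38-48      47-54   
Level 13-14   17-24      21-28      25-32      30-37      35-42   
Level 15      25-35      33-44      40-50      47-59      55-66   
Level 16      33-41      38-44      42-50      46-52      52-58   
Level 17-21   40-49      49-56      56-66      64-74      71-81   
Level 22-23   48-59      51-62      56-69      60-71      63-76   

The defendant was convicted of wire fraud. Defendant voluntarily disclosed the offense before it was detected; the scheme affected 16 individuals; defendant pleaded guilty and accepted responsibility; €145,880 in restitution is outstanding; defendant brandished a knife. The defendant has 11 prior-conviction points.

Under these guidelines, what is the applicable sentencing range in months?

Base offense level for wire fraud: 20.
R1 applies (level before this adjustment is 20 ≥ 19, so +3): 20 + 3 = 23.
R2 applies: 23 − 2 = 21.
R3 applies: 21 + 4 = 25.
R4 applies: 25 + 5 = 30.
R5 applies: 30 − 1 = 29.
Level 29 exceeds the maximum of 23; capped at 23.
Final offense level: 23.
Criminal history: 11 prior points → Category D (8-12).
Level 23 falls in the 22-23 band.
Grid: Level 22-23 × Category D = 60-71 months.

60-71 months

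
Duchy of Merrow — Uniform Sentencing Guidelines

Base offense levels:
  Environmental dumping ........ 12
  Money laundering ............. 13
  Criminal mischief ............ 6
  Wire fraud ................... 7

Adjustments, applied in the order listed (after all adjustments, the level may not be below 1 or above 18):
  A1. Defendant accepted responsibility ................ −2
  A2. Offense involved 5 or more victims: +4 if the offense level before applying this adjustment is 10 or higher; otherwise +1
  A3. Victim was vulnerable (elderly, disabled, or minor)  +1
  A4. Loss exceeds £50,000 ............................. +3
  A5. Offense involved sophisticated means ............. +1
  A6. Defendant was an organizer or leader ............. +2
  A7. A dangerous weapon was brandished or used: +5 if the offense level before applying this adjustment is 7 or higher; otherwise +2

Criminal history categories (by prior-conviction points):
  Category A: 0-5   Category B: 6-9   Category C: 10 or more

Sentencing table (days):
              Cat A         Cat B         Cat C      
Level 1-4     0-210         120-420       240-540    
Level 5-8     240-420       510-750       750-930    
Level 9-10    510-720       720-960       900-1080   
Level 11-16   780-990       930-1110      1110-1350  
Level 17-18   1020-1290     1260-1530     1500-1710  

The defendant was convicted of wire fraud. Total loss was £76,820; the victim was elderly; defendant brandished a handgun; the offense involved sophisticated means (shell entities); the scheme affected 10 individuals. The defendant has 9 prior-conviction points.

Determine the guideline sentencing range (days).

1260-1530 days

Base offense level for wire fraud: 7.
A1 does not apply.
A2 applies (level before this adjustment is 7 < 10, so +1): 7 + 1 = 8.
A3 applies: 8 + 1 = 9.
A4 applies: 9 + 3 = 12.
A5 applies: 12 + 1 = 13.
A7 applies (level before this adjustment is 13 ≥ 7, so +5): 13 + 5 = 18.
Final offense level: 18.
Criminal history: 9 prior points → Category B (6-9).
Level 18 falls in the 17-18 band.
Grid: Level 17-18 × Category B = 1260-1530 days.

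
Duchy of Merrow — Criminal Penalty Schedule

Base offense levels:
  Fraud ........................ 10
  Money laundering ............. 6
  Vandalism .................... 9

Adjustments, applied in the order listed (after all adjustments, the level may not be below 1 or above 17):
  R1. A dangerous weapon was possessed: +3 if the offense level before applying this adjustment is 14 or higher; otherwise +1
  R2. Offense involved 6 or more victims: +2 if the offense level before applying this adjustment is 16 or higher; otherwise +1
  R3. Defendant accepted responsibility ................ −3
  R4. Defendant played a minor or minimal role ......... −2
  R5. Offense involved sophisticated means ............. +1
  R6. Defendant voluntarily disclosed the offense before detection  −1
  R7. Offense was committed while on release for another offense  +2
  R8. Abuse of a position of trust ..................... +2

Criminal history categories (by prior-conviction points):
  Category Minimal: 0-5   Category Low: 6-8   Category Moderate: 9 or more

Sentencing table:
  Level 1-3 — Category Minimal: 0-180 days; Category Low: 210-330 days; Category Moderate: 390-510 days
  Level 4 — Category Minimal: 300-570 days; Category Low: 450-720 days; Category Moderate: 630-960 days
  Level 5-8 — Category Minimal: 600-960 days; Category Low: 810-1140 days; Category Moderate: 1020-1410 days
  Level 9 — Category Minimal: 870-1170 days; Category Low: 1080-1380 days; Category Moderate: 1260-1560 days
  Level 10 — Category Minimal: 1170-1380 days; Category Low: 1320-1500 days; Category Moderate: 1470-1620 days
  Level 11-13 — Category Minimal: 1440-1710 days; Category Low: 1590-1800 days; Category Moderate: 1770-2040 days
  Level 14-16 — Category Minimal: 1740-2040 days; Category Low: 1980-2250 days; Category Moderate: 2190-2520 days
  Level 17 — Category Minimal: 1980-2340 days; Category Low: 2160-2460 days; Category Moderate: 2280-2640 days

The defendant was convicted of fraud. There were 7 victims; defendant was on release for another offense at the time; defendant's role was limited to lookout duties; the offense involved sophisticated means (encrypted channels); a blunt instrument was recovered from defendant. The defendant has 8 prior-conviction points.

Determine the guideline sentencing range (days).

Base offense level for fraud: 10.
R1 applies (level before this adjustment is 10 < 14, so +1): 10 + 1 = 11.
R2 applies (level before this adjustment is 11 < 16, so +1): 11 + 1 = 12.
R4 applies: 12 − 2 = 10.
R5 applies: 10 + 1 = 11.
R6 does not apply.
R7 applies: 11 + 2 = 13.
R8 does not apply.
Final offense level: 13.
Criminal history: 8 prior points → Category Low (6-8).
Level 13 falls in the 11-13 band.
Grid: Level 11-13 × Category Low = 1590-1800 days.

1590-1800 days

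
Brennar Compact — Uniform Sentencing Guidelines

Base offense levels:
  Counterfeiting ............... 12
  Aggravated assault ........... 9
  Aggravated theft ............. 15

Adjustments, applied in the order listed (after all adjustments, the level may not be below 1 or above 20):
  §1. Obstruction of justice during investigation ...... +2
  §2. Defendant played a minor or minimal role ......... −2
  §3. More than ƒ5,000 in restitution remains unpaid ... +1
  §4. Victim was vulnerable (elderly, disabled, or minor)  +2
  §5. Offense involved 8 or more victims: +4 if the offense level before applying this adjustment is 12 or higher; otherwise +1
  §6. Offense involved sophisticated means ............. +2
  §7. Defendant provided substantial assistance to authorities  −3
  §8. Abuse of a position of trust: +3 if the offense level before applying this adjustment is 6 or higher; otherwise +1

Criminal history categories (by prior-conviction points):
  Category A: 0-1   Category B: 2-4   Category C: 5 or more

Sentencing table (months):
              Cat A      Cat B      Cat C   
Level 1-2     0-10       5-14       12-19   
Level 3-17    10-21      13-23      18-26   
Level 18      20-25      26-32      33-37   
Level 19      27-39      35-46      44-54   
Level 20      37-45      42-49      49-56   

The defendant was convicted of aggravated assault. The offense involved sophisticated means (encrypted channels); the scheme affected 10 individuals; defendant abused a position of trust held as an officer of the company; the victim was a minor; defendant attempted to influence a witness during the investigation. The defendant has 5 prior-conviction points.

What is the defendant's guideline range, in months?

Base offense level for aggravated assault: 9.
§1 applies: 9 + 2 = 11.
§2 does not apply.
§4 applies: 11 + 2 = 13.
§5 applies (level before this adjustment is 13 ≥ 12, so +4): 13 + 4 = 17.
§6 applies: 17 + 2 = 19.
§7 does not apply.
§8 applies (level before this adjustment is 19 ≥ 6, so +3): 19 + 3 = 22.
Level 22 exceeds the maximum of 20; capped at 20.
Final offense level: 20.
Criminal history: 5 prior points → Category C (5+).
Level 20 falls in the 20 band.
Grid: Level 20 × Category C = 49-56 months.

49-56 months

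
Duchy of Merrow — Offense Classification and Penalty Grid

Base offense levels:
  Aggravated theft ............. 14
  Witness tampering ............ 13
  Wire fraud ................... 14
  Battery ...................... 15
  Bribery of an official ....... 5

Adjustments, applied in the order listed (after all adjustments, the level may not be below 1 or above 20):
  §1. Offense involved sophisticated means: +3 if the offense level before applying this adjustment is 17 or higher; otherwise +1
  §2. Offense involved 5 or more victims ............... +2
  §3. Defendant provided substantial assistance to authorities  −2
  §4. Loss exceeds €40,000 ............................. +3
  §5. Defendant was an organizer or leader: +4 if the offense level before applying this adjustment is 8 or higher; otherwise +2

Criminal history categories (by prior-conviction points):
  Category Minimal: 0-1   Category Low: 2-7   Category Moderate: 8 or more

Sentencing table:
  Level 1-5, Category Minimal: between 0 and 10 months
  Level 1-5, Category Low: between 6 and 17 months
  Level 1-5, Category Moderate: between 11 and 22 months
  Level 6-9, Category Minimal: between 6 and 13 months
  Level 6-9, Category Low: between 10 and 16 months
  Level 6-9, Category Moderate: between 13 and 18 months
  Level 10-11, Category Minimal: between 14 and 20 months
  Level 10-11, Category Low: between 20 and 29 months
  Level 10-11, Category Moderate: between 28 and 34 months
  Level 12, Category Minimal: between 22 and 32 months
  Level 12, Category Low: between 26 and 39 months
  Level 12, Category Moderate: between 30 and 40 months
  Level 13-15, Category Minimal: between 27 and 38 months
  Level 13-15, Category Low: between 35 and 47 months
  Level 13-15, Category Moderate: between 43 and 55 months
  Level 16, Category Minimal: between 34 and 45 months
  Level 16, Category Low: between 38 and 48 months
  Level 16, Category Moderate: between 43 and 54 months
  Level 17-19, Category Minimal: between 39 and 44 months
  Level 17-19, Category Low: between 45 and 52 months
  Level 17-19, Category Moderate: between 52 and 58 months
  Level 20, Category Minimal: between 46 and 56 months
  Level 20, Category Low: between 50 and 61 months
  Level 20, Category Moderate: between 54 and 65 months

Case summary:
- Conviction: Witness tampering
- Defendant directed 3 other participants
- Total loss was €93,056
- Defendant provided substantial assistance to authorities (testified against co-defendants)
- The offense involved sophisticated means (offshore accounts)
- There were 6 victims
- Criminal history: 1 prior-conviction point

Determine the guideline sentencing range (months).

46-56 months

Base offense level for witness tampering: 13.
§1 applies (level before this adjustment is 13 < 17, so +1): 13 + 1 = 14.
§2 applies: 14 + 2 = 16.
§3 applies: 16 − 2 = 14.
§4 applies: 14 + 3 = 17.
§5 applies (level before this adjustment is 17 ≥ 8, so +4): 17 + 4 = 21.
Level 21 exceeds the maximum of 20; capped at 20.
Final offense level: 20.
Criminal history: 1 prior point → Category Minimal (0-1).
Level 20 falls in the 20 band.
Grid: Level 20 × Category Minimal = 46-56 months.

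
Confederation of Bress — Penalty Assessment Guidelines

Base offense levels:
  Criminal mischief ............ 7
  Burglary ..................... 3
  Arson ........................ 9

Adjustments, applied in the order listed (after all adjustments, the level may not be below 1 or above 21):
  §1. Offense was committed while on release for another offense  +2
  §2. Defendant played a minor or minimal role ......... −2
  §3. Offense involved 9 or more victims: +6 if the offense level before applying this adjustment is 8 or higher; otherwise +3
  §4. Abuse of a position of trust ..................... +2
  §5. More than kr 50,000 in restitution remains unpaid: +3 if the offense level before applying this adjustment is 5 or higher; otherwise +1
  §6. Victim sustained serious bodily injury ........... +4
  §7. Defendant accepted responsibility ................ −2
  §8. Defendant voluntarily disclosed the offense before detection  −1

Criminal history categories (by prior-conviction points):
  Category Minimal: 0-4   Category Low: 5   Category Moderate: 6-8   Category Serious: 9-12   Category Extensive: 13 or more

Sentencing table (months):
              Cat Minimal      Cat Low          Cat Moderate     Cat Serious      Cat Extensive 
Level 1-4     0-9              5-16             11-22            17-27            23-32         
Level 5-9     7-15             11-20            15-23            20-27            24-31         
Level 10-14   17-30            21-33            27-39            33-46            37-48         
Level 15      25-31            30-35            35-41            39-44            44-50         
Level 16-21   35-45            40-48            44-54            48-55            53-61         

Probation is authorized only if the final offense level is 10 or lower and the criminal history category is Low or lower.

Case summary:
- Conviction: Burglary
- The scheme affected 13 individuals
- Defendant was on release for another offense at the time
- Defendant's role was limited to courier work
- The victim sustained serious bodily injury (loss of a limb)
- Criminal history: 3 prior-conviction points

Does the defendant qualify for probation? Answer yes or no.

Base offense level for burglary: 3.
§1 applies: 3 + 2 = 5.
§2 applies: 5 − 2 = 3.
§3 applies (level before this adjustment is 3 < 8, so +3): 3 + 3 = 6.
§6 applies: 6 + 4 = 10.
§7 does not apply.
Final offense level: 10.
Criminal history: 3 prior points → Category Minimal (0-4).
Level 10 falls in the 10-14 band.
Grid: Level 10-14 × Category Minimal = 17-30 months.
Probation check: level 10 ≤ 10 and category Minimal ≤ Low → eligible.

Yes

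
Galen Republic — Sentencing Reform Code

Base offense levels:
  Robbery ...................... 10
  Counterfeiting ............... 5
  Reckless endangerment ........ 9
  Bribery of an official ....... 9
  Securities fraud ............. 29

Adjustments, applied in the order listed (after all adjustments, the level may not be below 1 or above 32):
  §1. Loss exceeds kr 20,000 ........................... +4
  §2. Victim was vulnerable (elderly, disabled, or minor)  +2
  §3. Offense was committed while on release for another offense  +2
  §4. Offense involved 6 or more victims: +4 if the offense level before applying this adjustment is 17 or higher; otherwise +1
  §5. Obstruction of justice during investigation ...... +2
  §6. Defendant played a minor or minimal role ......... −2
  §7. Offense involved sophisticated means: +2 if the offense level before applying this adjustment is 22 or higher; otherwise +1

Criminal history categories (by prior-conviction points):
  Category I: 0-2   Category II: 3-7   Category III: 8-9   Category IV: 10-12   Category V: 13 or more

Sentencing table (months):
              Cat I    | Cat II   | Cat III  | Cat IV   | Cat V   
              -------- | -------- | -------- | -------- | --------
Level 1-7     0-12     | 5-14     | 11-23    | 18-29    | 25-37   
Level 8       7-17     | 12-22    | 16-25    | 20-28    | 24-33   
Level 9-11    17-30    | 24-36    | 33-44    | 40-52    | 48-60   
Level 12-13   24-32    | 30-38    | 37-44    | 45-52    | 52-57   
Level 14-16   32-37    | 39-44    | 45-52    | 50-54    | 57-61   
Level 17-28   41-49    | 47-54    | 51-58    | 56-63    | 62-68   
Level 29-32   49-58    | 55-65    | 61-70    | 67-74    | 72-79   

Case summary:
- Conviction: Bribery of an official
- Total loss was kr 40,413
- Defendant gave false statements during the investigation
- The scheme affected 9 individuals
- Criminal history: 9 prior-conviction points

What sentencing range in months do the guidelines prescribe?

Base offense level for bribery of an official: 9.
§1 applies: 9 + 4 = 13.
§2 does not apply.
§3 does not apply.
§4 applies (level before this adjustment is 13 < 17, so +1): 13 + 1 = 14.
§5 applies: 14 + 2 = 16.
§7 does not apply.
Final offense level: 16.
Criminal history: 9 prior points → Category III (8-9).
Level 16 falls in the 14-16 band.
Grid: Level 14-16 × Category III = 45-52 months.

45-52 months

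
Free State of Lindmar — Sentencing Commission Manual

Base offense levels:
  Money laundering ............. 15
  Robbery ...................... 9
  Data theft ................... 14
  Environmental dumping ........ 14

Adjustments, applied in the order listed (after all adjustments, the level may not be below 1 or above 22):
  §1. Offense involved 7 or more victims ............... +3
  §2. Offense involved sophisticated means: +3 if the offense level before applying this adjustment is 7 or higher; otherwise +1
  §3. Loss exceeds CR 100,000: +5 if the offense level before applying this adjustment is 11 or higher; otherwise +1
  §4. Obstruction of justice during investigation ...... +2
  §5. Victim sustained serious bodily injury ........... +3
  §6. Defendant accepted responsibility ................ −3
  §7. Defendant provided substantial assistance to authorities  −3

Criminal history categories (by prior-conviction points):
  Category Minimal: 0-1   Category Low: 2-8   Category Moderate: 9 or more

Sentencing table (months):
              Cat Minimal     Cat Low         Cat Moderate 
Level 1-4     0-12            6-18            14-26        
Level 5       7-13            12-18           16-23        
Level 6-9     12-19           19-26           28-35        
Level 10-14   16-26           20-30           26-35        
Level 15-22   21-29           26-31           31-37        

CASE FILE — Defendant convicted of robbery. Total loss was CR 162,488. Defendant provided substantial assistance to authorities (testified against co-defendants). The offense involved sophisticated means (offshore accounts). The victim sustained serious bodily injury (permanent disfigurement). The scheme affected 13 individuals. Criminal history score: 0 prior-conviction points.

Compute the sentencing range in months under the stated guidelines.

Base offense level for robbery: 9.
§1 applies: 9 + 3 = 12.
§2 applies (level before this adjustment is 12 ≥ 7, so +3): 12 + 3 = 15.
§3 applies (level before this adjustment is 15 ≥ 11, so +5): 15 + 5 = 20.
§5 applies: 20 + 3 = 23.
§7 applies: 23 − 3 = 20.
Final offense level: 20.
Criminal history: 0 prior points → Category Minimal (0-1).
Level 20 falls in the 15-22 band.
Grid: Level 15-22 × Category Minimal = 21-29 months.

21-29 months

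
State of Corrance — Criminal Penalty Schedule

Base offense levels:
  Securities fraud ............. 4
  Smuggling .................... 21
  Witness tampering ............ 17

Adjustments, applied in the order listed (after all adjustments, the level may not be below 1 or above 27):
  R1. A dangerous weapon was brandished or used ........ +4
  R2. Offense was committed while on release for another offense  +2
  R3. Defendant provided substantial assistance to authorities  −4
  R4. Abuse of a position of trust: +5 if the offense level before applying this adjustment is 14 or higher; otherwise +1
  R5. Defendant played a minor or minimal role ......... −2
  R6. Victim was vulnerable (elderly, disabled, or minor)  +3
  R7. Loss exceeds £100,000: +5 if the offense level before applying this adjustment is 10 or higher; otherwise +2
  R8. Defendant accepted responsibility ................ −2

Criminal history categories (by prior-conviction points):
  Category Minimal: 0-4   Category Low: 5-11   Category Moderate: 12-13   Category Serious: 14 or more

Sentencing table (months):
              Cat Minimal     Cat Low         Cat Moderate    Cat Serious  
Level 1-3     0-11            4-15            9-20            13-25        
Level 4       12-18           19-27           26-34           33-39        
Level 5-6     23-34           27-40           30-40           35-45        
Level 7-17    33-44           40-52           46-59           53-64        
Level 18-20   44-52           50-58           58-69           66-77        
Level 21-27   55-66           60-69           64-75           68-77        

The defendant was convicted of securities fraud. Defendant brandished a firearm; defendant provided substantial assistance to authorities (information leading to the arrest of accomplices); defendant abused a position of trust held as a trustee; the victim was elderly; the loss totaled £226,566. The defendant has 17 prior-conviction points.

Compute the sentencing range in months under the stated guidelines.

Base offense level for securities fraud: 4.
R1 applies: 4 + 4 = 8.
R2 does not apply.
R3 applies: 8 − 4 = 4.
R4 applies (level before this adjustment is 4 < 14, so +1): 4 + 1 = 5.
R5 does not apply.
R6 applies: 5 + 3 = 8.
R7 applies (level before this adjustment is 8 < 10, so +2): 8 + 2 = 10.
R8 does not apply.
Final offense level: 10.
Criminal history: 17 prior points → Category Serious (14+).
Level 10 falls in the 7-17 band.
Grid: Level 7-17 × Category Serious = 53-64 months.

53-64 months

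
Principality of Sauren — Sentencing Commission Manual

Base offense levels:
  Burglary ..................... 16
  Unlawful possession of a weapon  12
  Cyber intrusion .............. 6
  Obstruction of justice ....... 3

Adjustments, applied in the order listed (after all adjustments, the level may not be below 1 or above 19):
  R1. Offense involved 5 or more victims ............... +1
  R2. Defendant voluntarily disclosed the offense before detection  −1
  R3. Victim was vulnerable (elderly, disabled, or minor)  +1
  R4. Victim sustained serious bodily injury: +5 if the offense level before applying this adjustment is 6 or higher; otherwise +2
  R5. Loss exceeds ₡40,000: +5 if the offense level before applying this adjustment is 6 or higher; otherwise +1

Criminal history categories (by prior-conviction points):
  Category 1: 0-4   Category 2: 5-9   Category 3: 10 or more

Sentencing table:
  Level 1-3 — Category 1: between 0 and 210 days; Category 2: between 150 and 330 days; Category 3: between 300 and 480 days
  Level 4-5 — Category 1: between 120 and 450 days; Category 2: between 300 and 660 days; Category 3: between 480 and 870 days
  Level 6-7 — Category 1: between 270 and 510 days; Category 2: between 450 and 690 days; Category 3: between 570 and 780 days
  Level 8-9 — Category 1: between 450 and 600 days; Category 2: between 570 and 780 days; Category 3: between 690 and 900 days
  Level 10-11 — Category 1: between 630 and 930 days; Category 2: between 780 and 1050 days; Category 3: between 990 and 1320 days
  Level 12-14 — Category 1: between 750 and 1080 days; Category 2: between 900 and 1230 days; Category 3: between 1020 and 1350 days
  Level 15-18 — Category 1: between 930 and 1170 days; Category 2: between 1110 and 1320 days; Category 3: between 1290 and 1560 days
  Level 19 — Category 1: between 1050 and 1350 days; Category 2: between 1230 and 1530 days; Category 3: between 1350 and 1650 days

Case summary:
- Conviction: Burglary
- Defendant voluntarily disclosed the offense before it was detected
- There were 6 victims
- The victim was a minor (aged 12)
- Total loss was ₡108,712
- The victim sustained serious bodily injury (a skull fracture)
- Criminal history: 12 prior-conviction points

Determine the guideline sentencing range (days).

1350-1650 days

Base offense level for burglary: 16.
R1 applies: 16 + 1 = 17.
R2 applies: 17 − 1 = 16.
R3 applies: 16 + 1 = 17.
R4 applies (level before this adjustment is 17 ≥ 6, so +5): 17 + 5 = 22.
R5 applies (level before this adjustment is 22 ≥ 6, so +5): 22 + 5 = 27.
Level 27 exceeds the maximum of 19; capped at 19.
Final offense level: 19.
Criminal history: 12 prior points → Category 3 (10+).
Level 19 falls in the 19 band.
Grid: Level 19 × Category 3 = 1350-1650 days.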